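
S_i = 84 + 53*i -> [84, 137, 190, 243, 296]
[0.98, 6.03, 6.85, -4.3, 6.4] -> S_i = Random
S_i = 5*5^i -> [5, 25, 125, 625, 3125]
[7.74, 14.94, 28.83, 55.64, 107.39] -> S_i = 7.74*1.93^i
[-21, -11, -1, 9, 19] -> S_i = -21 + 10*i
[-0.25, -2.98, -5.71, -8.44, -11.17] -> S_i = -0.25 + -2.73*i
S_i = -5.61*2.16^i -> [-5.61, -12.12, -26.17, -56.54, -122.12]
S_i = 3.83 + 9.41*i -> [3.83, 13.24, 22.65, 32.06, 41.47]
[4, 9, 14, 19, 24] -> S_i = 4 + 5*i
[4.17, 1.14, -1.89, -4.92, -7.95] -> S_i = 4.17 + -3.03*i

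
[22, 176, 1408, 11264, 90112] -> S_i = 22*8^i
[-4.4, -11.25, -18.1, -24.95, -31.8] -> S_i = -4.40 + -6.85*i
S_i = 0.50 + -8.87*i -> [0.5, -8.37, -17.24, -26.11, -34.98]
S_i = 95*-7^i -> [95, -665, 4655, -32585, 228095]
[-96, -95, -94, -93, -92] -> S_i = -96 + 1*i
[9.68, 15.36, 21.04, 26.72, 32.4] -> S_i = 9.68 + 5.68*i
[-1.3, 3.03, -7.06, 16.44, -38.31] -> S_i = -1.30*(-2.33)^i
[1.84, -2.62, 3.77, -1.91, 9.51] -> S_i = Random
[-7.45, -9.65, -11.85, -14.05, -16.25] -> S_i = -7.45 + -2.20*i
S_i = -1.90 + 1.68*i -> [-1.9, -0.22, 1.46, 3.14, 4.82]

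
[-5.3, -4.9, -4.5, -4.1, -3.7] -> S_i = -5.30 + 0.40*i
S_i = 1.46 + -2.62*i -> [1.46, -1.16, -3.78, -6.4, -9.02]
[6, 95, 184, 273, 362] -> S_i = 6 + 89*i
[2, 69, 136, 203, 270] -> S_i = 2 + 67*i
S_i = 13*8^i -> [13, 104, 832, 6656, 53248]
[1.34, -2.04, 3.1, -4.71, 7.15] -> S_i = 1.34*(-1.52)^i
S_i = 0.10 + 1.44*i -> [0.1, 1.54, 2.98, 4.42, 5.86]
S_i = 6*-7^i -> [6, -42, 294, -2058, 14406]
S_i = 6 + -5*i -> [6, 1, -4, -9, -14]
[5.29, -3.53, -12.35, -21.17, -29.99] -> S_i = 5.29 + -8.82*i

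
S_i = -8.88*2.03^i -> [-8.88, -18.03, -36.59, -74.28, -150.8]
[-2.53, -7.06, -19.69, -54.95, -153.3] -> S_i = -2.53*2.79^i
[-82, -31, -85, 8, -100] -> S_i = Random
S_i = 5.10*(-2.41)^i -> [5.1, -12.29, 29.62, -71.39, 172.04]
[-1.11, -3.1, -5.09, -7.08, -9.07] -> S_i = -1.11 + -1.99*i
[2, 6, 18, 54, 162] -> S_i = 2*3^i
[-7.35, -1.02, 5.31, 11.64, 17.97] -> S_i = -7.35 + 6.33*i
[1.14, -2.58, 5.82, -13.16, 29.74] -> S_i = 1.14*(-2.26)^i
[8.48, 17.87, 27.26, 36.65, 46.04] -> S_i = 8.48 + 9.39*i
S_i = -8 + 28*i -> [-8, 20, 48, 76, 104]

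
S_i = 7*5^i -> [7, 35, 175, 875, 4375]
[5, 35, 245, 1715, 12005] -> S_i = 5*7^i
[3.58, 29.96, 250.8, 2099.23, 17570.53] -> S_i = 3.58*8.37^i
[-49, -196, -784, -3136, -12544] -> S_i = -49*4^i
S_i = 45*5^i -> [45, 225, 1125, 5625, 28125]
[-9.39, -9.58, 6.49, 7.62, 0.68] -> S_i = Random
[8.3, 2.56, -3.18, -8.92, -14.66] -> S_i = 8.30 + -5.74*i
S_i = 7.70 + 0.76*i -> [7.7, 8.46, 9.22, 9.98, 10.74]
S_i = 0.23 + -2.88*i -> [0.23, -2.65, -5.53, -8.41, -11.29]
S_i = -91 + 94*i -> [-91, 3, 97, 191, 285]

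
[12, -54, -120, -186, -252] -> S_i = 12 + -66*i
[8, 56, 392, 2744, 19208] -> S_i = 8*7^i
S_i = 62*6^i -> [62, 372, 2232, 13392, 80352]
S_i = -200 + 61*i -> [-200, -139, -78, -17, 44]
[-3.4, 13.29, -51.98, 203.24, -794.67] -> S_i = -3.40*(-3.91)^i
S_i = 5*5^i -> [5, 25, 125, 625, 3125]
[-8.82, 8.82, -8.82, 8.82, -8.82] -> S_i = -8.82*(-1.00)^i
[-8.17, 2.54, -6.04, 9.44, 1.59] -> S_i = Random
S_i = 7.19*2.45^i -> [7.19, 17.62, 43.16, 105.74, 259.06]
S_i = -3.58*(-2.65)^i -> [-3.58, 9.49, -25.14, 66.62, -176.55]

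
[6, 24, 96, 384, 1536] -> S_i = 6*4^i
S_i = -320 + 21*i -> [-320, -299, -278, -257, -236]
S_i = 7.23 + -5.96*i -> [7.23, 1.27, -4.69, -10.65, -16.61]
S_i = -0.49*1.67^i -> [-0.49, -0.82, -1.37, -2.28, -3.81]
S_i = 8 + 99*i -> [8, 107, 206, 305, 404]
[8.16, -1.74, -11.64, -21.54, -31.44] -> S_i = 8.16 + -9.90*i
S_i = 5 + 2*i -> [5, 7, 9, 11, 13]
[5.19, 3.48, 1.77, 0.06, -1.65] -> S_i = 5.19 + -1.71*i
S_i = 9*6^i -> [9, 54, 324, 1944, 11664]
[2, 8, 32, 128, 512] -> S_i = 2*4^i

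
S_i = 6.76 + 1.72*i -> [6.76, 8.48, 10.2, 11.92, 13.64]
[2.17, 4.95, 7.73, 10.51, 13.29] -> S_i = 2.17 + 2.78*i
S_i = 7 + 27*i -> [7, 34, 61, 88, 115]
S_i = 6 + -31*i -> [6, -25, -56, -87, -118]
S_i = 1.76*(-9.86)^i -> [1.76, -17.35, 171.11, -1687.11, 16634.91]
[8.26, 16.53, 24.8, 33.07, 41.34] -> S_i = 8.26 + 8.27*i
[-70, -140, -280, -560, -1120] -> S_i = -70*2^i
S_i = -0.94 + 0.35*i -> [-0.94, -0.59, -0.24, 0.11, 0.46]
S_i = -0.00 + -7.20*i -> [-0.0, -7.2, -14.4, -21.6, -28.8]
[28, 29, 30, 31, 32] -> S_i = 28 + 1*i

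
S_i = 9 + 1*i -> [9, 10, 11, 12, 13]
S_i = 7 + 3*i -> [7, 10, 13, 16, 19]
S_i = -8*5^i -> [-8, -40, -200, -1000, -5000]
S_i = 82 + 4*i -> [82, 86, 90, 94, 98]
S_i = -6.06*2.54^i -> [-6.06, -15.39, -39.1, -99.31, -252.24]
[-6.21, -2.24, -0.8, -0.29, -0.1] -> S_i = -6.21*0.36^i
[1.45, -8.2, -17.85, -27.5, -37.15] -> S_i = 1.45 + -9.65*i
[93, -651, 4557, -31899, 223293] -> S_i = 93*-7^i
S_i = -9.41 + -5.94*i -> [-9.41, -15.35, -21.29, -27.23, -33.17]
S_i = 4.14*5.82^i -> [4.14, 24.09, 140.23, 816.15, 4749.99]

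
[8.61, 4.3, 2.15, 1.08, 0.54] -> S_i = 8.61*0.50^i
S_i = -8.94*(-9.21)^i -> [-8.94, 82.34, -758.33, 6984.2, -64324.44]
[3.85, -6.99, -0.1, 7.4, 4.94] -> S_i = Random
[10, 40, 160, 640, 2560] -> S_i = 10*4^i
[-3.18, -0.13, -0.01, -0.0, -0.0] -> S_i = -3.18*0.04^i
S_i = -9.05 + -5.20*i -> [-9.05, -14.25, -19.45, -24.65, -29.85]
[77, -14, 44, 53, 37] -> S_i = Random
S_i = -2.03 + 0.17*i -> [-2.03, -1.86, -1.69, -1.52, -1.35]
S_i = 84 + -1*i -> [84, 83, 82, 81, 80]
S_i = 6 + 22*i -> [6, 28, 50, 72, 94]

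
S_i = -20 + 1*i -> [-20, -19, -18, -17, -16]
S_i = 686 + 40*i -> [686, 726, 766, 806, 846]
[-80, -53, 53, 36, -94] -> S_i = Random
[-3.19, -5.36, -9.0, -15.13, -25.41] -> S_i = -3.19*1.68^i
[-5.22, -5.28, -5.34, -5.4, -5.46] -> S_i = -5.22 + -0.06*i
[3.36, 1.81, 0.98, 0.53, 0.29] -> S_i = 3.36*0.54^i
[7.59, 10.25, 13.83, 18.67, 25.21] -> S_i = 7.59*1.35^i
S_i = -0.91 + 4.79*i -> [-0.91, 3.88, 8.67, 13.46, 18.25]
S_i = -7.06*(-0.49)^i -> [-7.06, 3.46, -1.7, 0.83, -0.41]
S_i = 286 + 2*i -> [286, 288, 290, 292, 294]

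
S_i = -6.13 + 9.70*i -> [-6.13, 3.57, 13.27, 22.97, 32.67]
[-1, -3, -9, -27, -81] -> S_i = -1*3^i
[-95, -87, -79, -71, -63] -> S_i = -95 + 8*i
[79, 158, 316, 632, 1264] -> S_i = 79*2^i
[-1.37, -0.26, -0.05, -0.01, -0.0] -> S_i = -1.37*0.19^i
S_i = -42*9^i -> [-42, -378, -3402, -30618, -275562]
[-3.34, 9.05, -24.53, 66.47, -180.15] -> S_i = -3.34*(-2.71)^i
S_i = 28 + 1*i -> [28, 29, 30, 31, 32]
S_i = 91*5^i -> [91, 455, 2275, 11375, 56875]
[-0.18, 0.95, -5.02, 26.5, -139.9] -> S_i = -0.18*(-5.28)^i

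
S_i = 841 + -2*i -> [841, 839, 837, 835, 833]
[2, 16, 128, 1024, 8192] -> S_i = 2*8^i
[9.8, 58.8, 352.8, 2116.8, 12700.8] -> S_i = 9.80*6.00^i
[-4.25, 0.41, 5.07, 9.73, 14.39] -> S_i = -4.25 + 4.66*i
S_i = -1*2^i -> [-1, -2, -4, -8, -16]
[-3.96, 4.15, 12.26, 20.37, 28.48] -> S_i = -3.96 + 8.11*i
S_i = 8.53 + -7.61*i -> [8.53, 0.92, -6.69, -14.3, -21.91]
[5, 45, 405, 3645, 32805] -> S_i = 5*9^i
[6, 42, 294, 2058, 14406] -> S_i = 6*7^i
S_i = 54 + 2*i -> [54, 56, 58, 60, 62]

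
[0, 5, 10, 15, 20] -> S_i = 0 + 5*i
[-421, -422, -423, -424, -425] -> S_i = -421 + -1*i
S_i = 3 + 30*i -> [3, 33, 63, 93, 123]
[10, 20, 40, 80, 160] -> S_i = 10*2^i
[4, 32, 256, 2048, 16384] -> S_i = 4*8^i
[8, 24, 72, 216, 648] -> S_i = 8*3^i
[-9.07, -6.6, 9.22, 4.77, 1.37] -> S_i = Random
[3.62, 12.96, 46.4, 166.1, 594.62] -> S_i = 3.62*3.58^i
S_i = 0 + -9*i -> [0, -9, -18, -27, -36]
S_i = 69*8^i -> [69, 552, 4416, 35328, 282624]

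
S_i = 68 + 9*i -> [68, 77, 86, 95, 104]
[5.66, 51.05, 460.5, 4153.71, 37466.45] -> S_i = 5.66*9.02^i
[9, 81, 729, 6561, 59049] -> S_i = 9*9^i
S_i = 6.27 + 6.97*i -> [6.27, 13.24, 20.21, 27.18, 34.15]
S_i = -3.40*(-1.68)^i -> [-3.4, 5.71, -9.6, 16.12, -27.08]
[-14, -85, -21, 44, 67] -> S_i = Random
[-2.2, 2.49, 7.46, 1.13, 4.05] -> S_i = Random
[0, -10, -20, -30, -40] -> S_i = 0 + -10*i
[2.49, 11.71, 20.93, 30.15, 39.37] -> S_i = 2.49 + 9.22*i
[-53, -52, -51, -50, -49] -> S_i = -53 + 1*i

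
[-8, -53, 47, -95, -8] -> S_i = Random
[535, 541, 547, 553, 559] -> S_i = 535 + 6*i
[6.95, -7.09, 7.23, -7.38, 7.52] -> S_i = 6.95*(-1.02)^i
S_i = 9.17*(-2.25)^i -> [9.17, -20.63, 46.42, -104.45, 235.02]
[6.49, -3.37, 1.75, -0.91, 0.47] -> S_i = 6.49*(-0.52)^i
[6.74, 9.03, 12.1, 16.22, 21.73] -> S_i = 6.74*1.34^i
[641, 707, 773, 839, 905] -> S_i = 641 + 66*i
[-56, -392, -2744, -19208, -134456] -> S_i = -56*7^i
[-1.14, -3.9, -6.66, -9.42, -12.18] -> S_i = -1.14 + -2.76*i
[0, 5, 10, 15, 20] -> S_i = 0 + 5*i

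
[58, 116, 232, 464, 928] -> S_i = 58*2^i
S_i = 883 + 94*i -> [883, 977, 1071, 1165, 1259]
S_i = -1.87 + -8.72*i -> [-1.87, -10.59, -19.31, -28.03, -36.75]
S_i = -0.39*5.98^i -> [-0.39, -2.33, -13.95, -83.4, -498.73]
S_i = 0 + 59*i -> [0, 59, 118, 177, 236]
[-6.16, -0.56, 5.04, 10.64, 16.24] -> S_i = -6.16 + 5.60*i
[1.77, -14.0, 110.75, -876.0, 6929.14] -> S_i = 1.77*(-7.91)^i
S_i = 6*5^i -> [6, 30, 150, 750, 3750]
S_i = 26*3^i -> [26, 78, 234, 702, 2106]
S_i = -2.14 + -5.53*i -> [-2.14, -7.67, -13.2, -18.73, -24.26]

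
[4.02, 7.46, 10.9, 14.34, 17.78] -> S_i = 4.02 + 3.44*i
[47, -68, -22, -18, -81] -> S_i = Random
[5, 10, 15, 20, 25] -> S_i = 5 + 5*i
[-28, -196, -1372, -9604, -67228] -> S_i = -28*7^i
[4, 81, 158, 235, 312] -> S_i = 4 + 77*i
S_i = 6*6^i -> [6, 36, 216, 1296, 7776]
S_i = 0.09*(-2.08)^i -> [0.09, -0.19, 0.39, -0.81, 1.68]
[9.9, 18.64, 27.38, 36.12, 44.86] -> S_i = 9.90 + 8.74*i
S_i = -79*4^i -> [-79, -316, -1264, -5056, -20224]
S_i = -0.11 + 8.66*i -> [-0.11, 8.55, 17.21, 25.87, 34.53]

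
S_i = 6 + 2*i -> [6, 8, 10, 12, 14]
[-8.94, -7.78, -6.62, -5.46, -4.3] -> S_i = -8.94 + 1.16*i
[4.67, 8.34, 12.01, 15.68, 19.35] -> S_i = 4.67 + 3.67*i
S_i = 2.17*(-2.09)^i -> [2.17, -4.54, 9.48, -19.81, 41.4]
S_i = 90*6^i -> [90, 540, 3240, 19440, 116640]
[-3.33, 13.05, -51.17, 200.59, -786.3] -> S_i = -3.33*(-3.92)^i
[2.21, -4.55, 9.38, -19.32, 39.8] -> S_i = 2.21*(-2.06)^i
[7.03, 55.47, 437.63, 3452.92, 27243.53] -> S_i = 7.03*7.89^i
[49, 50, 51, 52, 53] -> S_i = 49 + 1*i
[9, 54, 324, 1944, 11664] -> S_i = 9*6^i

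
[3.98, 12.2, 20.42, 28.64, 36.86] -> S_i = 3.98 + 8.22*i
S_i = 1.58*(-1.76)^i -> [1.58, -2.78, 4.89, -8.61, 15.16]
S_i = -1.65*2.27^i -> [-1.65, -3.75, -8.5, -19.3, -43.81]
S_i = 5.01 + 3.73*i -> [5.01, 8.74, 12.47, 16.2, 19.93]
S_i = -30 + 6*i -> [-30, -24, -18, -12, -6]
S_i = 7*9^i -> [7, 63, 567, 5103, 45927]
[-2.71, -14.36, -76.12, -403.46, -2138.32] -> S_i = -2.71*5.30^i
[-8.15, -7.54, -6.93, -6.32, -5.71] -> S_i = -8.15 + 0.61*i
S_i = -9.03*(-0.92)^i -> [-9.03, 8.31, -7.64, 7.03, -6.47]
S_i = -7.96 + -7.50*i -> [-7.96, -15.46, -22.96, -30.46, -37.96]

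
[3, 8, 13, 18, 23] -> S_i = 3 + 5*i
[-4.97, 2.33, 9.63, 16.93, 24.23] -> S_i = -4.97 + 7.30*i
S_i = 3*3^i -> [3, 9, 27, 81, 243]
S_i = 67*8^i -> [67, 536, 4288, 34304, 274432]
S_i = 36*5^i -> [36, 180, 900, 4500, 22500]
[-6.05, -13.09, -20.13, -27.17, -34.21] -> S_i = -6.05 + -7.04*i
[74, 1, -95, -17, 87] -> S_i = Random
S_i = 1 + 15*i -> [1, 16, 31, 46, 61]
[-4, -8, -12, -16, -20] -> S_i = -4 + -4*i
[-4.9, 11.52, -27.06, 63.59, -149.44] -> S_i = -4.90*(-2.35)^i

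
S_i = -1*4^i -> [-1, -4, -16, -64, -256]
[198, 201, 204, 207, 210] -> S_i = 198 + 3*i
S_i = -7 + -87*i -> [-7, -94, -181, -268, -355]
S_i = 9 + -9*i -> [9, 0, -9, -18, -27]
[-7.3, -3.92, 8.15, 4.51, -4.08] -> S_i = Random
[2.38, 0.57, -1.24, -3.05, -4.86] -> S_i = 2.38 + -1.81*i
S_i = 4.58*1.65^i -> [4.58, 7.56, 12.47, 20.57, 33.95]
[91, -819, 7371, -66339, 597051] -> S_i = 91*-9^i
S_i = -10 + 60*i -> [-10, 50, 110, 170, 230]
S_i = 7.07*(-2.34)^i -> [7.07, -16.54, 38.71, -90.59, 211.97]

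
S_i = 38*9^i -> [38, 342, 3078, 27702, 249318]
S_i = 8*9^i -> [8, 72, 648, 5832, 52488]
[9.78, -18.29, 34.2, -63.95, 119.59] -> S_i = 9.78*(-1.87)^i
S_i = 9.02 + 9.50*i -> [9.02, 18.52, 28.02, 37.52, 47.02]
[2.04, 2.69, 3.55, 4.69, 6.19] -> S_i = 2.04*1.32^i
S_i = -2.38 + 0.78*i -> [-2.38, -1.6, -0.82, -0.04, 0.74]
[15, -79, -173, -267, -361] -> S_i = 15 + -94*i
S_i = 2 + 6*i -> [2, 8, 14, 20, 26]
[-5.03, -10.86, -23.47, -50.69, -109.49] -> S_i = -5.03*2.16^i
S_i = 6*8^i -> [6, 48, 384, 3072, 24576]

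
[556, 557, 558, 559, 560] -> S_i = 556 + 1*i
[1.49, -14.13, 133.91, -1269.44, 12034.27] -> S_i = 1.49*(-9.48)^i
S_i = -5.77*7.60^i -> [-5.77, -43.85, -333.28, -2532.89, -19249.98]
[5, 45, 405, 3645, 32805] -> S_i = 5*9^i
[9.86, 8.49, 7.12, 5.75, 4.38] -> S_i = 9.86 + -1.37*i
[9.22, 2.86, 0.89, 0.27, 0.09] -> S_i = 9.22*0.31^i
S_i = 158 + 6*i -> [158, 164, 170, 176, 182]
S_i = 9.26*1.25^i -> [9.26, 11.58, 14.47, 18.09, 22.61]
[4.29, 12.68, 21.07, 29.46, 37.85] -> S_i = 4.29 + 8.39*i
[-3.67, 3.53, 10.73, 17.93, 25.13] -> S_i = -3.67 + 7.20*i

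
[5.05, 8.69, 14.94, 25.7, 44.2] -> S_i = 5.05*1.72^i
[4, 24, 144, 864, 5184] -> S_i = 4*6^i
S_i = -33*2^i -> [-33, -66, -132, -264, -528]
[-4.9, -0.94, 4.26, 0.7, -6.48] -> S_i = Random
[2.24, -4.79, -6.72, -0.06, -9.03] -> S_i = Random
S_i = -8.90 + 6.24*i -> [-8.9, -2.66, 3.58, 9.82, 16.06]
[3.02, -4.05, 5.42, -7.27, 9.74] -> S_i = 3.02*(-1.34)^i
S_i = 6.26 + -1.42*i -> [6.26, 4.84, 3.42, 2.0, 0.58]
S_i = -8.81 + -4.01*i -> [-8.81, -12.82, -16.83, -20.84, -24.85]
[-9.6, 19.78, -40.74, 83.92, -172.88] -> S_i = -9.60*(-2.06)^i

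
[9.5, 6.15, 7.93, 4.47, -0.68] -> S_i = Random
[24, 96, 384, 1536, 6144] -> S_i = 24*4^i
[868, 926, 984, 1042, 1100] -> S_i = 868 + 58*i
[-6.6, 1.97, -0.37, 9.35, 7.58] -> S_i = Random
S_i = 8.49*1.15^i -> [8.49, 9.76, 11.23, 12.91, 14.85]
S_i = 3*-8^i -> [3, -24, 192, -1536, 12288]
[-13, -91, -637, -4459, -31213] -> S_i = -13*7^i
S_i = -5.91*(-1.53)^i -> [-5.91, 9.04, -13.83, 21.17, -32.39]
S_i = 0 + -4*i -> [0, -4, -8, -12, -16]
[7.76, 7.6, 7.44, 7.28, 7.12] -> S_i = 7.76 + -0.16*i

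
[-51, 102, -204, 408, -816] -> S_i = -51*-2^i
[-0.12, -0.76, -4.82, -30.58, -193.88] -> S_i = -0.12*6.34^i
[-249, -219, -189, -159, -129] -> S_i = -249 + 30*i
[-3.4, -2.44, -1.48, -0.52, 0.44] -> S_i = -3.40 + 0.96*i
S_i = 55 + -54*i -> [55, 1, -53, -107, -161]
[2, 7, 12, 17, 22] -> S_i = 2 + 5*i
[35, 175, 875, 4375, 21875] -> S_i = 35*5^i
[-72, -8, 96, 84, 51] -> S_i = Random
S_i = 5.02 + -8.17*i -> [5.02, -3.15, -11.32, -19.49, -27.66]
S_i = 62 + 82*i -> [62, 144, 226, 308, 390]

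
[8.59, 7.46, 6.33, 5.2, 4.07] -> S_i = 8.59 + -1.13*i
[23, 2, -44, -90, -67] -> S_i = Random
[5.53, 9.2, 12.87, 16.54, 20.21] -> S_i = 5.53 + 3.67*i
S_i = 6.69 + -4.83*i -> [6.69, 1.86, -2.97, -7.8, -12.63]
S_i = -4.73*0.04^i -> [-4.73, -0.19, -0.01, -0.0, -0.0]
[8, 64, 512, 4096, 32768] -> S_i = 8*8^i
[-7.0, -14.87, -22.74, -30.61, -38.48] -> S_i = -7.00 + -7.87*i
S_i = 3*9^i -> [3, 27, 243, 2187, 19683]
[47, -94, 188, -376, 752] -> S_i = 47*-2^i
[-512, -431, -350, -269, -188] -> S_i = -512 + 81*i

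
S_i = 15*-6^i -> [15, -90, 540, -3240, 19440]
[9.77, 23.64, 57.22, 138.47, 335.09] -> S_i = 9.77*2.42^i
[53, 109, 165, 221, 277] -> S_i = 53 + 56*i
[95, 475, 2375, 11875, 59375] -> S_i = 95*5^i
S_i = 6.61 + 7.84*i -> [6.61, 14.45, 22.29, 30.13, 37.97]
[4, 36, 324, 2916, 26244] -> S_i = 4*9^i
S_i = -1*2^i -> [-1, -2, -4, -8, -16]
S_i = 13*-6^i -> [13, -78, 468, -2808, 16848]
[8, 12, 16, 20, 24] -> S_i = 8 + 4*i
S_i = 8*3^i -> [8, 24, 72, 216, 648]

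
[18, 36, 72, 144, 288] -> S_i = 18*2^i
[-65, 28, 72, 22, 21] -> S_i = Random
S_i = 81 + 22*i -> [81, 103, 125, 147, 169]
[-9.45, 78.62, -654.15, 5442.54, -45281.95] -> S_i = -9.45*(-8.32)^i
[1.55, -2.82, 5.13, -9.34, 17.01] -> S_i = 1.55*(-1.82)^i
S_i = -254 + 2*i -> [-254, -252, -250, -248, -246]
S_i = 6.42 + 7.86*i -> [6.42, 14.28, 22.14, 30.0, 37.86]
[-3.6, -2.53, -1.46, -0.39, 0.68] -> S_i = -3.60 + 1.07*i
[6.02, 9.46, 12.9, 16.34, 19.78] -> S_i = 6.02 + 3.44*i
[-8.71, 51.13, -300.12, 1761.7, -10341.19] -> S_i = -8.71*(-5.87)^i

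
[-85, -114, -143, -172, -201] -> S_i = -85 + -29*i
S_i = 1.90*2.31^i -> [1.9, 4.39, 10.14, 23.42, 54.1]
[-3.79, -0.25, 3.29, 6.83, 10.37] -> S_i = -3.79 + 3.54*i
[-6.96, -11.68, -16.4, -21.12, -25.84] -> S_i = -6.96 + -4.72*i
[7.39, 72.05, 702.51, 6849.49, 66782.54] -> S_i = 7.39*9.75^i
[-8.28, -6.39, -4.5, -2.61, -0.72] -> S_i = -8.28 + 1.89*i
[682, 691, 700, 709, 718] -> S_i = 682 + 9*i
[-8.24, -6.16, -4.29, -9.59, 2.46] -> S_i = Random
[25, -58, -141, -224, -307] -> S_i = 25 + -83*i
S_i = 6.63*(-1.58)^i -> [6.63, -10.48, 16.55, -26.15, 41.32]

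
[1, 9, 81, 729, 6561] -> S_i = 1*9^i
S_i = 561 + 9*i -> [561, 570, 579, 588, 597]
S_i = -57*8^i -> [-57, -456, -3648, -29184, -233472]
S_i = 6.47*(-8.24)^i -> [6.47, -53.31, 439.3, -3619.81, 29827.24]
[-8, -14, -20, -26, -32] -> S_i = -8 + -6*i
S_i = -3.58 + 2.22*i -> [-3.58, -1.36, 0.86, 3.08, 5.3]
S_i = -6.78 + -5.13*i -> [-6.78, -11.91, -17.04, -22.17, -27.3]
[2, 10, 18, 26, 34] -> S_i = 2 + 8*i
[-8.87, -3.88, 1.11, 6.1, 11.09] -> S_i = -8.87 + 4.99*i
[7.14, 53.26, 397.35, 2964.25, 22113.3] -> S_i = 7.14*7.46^i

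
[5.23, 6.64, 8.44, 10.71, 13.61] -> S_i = 5.23*1.27^i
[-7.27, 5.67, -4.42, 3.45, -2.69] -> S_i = -7.27*(-0.78)^i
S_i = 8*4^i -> [8, 32, 128, 512, 2048]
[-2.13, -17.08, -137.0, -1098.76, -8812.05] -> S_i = -2.13*8.02^i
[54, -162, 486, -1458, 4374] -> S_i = 54*-3^i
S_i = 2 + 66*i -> [2, 68, 134, 200, 266]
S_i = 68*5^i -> [68, 340, 1700, 8500, 42500]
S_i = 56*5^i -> [56, 280, 1400, 7000, 35000]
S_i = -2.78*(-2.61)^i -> [-2.78, 7.26, -18.94, 49.43, -129.01]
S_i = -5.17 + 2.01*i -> [-5.17, -3.16, -1.15, 0.86, 2.87]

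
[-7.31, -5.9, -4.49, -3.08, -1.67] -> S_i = -7.31 + 1.41*i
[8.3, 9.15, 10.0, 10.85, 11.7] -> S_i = 8.30 + 0.85*i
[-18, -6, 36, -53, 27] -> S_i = Random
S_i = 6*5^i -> [6, 30, 150, 750, 3750]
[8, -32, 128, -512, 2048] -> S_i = 8*-4^i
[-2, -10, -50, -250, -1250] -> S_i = -2*5^i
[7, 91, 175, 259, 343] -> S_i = 7 + 84*i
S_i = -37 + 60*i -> [-37, 23, 83, 143, 203]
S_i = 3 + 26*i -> [3, 29, 55, 81, 107]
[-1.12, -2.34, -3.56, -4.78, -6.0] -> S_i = -1.12 + -1.22*i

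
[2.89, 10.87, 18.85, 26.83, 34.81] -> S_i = 2.89 + 7.98*i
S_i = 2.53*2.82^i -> [2.53, 7.13, 20.12, 56.74, 160.0]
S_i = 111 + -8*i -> [111, 103, 95, 87, 79]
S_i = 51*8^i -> [51, 408, 3264, 26112, 208896]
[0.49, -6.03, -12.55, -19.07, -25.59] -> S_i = 0.49 + -6.52*i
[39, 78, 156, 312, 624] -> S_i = 39*2^i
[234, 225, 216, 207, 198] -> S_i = 234 + -9*i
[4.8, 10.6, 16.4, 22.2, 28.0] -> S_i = 4.80 + 5.80*i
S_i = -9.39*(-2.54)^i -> [-9.39, 23.85, -60.58, 153.87, -390.84]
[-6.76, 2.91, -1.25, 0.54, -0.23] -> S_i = -6.76*(-0.43)^i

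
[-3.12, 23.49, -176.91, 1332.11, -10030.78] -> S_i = -3.12*(-7.53)^i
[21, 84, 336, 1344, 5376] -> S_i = 21*4^i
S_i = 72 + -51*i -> [72, 21, -30, -81, -132]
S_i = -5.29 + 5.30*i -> [-5.29, 0.01, 5.31, 10.61, 15.91]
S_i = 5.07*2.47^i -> [5.07, 12.52, 30.93, 76.4, 188.71]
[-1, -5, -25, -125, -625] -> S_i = -1*5^i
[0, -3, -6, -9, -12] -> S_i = 0 + -3*i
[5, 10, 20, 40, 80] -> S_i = 5*2^i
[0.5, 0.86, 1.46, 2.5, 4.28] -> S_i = 0.50*1.71^i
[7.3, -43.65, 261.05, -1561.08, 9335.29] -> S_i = 7.30*(-5.98)^i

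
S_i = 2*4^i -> [2, 8, 32, 128, 512]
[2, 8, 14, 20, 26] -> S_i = 2 + 6*i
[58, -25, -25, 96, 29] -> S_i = Random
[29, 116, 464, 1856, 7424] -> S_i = 29*4^i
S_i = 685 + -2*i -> [685, 683, 681, 679, 677]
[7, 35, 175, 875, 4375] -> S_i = 7*5^i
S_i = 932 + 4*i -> [932, 936, 940, 944, 948]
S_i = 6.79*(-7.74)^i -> [6.79, -52.55, 406.77, -3148.42, 24368.77]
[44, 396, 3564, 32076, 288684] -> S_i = 44*9^i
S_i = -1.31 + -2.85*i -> [-1.31, -4.16, -7.01, -9.86, -12.71]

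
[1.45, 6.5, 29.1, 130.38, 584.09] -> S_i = 1.45*4.48^i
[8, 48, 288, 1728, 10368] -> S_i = 8*6^i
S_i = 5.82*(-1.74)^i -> [5.82, -10.13, 17.62, -30.66, 53.35]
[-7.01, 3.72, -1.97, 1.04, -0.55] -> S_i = -7.01*(-0.53)^i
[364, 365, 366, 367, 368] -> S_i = 364 + 1*i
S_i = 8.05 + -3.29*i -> [8.05, 4.76, 1.47, -1.82, -5.11]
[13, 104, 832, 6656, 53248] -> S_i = 13*8^i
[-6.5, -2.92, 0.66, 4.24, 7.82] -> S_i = -6.50 + 3.58*i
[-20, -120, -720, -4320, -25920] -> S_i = -20*6^i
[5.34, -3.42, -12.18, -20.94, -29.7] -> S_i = 5.34 + -8.76*i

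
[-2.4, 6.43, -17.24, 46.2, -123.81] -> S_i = -2.40*(-2.68)^i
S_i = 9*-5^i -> [9, -45, 225, -1125, 5625]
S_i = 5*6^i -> [5, 30, 180, 1080, 6480]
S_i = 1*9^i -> [1, 9, 81, 729, 6561]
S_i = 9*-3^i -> [9, -27, 81, -243, 729]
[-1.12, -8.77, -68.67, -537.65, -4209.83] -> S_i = -1.12*7.83^i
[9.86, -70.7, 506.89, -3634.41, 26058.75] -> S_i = 9.86*(-7.17)^i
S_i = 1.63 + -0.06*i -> [1.63, 1.57, 1.51, 1.45, 1.39]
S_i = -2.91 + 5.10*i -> [-2.91, 2.19, 7.29, 12.39, 17.49]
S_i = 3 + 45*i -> [3, 48, 93, 138, 183]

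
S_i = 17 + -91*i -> [17, -74, -165, -256, -347]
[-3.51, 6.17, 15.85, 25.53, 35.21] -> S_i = -3.51 + 9.68*i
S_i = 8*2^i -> [8, 16, 32, 64, 128]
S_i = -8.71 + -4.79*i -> [-8.71, -13.5, -18.29, -23.08, -27.87]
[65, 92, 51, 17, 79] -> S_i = Random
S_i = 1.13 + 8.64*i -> [1.13, 9.77, 18.41, 27.05, 35.69]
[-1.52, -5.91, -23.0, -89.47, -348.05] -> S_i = -1.52*3.89^i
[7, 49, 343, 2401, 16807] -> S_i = 7*7^i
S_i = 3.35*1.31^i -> [3.35, 4.39, 5.75, 7.53, 9.87]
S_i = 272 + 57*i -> [272, 329, 386, 443, 500]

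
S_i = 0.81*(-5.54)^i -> [0.81, -4.49, 24.86, -137.73, 763.0]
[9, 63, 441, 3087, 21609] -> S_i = 9*7^i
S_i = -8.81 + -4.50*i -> [-8.81, -13.31, -17.81, -22.31, -26.81]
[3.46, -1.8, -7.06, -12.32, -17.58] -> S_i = 3.46 + -5.26*i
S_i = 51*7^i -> [51, 357, 2499, 17493, 122451]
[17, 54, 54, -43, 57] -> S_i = Random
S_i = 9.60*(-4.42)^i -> [9.6, -42.43, 187.55, -828.97, 3664.04]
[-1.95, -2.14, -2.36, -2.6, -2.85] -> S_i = -1.95*1.10^i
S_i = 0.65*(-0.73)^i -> [0.65, -0.47, 0.35, -0.25, 0.18]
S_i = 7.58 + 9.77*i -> [7.58, 17.35, 27.12, 36.89, 46.66]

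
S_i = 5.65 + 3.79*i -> [5.65, 9.44, 13.23, 17.02, 20.81]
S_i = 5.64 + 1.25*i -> [5.64, 6.89, 8.14, 9.39, 10.64]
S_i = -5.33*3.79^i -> [-5.33, -20.2, -76.56, -290.16, -1099.72]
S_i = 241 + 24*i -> [241, 265, 289, 313, 337]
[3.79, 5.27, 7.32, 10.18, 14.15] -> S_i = 3.79*1.39^i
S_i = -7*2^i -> [-7, -14, -28, -56, -112]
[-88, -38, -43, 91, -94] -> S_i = Random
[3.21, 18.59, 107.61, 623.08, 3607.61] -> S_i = 3.21*5.79^i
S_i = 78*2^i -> [78, 156, 312, 624, 1248]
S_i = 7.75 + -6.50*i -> [7.75, 1.25, -5.25, -11.75, -18.25]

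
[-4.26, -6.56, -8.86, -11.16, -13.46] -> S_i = -4.26 + -2.30*i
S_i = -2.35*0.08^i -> [-2.35, -0.19, -0.02, -0.0, -0.0]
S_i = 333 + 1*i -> [333, 334, 335, 336, 337]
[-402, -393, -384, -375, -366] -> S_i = -402 + 9*i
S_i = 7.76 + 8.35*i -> [7.76, 16.11, 24.46, 32.81, 41.16]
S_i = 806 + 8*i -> [806, 814, 822, 830, 838]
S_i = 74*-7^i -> [74, -518, 3626, -25382, 177674]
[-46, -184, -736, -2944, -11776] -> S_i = -46*4^i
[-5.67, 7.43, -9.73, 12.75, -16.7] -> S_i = -5.67*(-1.31)^i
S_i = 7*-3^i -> [7, -21, 63, -189, 567]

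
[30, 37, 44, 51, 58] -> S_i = 30 + 7*i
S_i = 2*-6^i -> [2, -12, 72, -432, 2592]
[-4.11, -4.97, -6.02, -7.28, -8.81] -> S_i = -4.11*1.21^i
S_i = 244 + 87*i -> [244, 331, 418, 505, 592]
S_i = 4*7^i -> [4, 28, 196, 1372, 9604]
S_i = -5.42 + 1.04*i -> [-5.42, -4.38, -3.34, -2.3, -1.26]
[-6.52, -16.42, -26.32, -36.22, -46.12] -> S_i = -6.52 + -9.90*i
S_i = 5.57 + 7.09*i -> [5.57, 12.66, 19.75, 26.84, 33.93]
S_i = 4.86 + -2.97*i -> [4.86, 1.89, -1.08, -4.05, -7.02]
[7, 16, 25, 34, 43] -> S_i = 7 + 9*i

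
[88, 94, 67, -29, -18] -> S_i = Random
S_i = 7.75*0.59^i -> [7.75, 4.57, 2.7, 1.59, 0.94]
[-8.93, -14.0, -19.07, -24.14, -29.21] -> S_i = -8.93 + -5.07*i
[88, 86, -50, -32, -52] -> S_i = Random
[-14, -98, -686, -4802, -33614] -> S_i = -14*7^i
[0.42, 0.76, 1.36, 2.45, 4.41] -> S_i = 0.42*1.80^i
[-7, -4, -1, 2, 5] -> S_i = -7 + 3*i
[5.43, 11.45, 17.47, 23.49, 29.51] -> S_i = 5.43 + 6.02*i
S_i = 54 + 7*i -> [54, 61, 68, 75, 82]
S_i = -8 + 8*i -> [-8, 0, 8, 16, 24]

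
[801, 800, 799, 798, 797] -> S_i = 801 + -1*i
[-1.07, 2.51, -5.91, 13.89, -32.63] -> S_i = -1.07*(-2.35)^i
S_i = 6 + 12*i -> [6, 18, 30, 42, 54]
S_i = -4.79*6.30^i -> [-4.79, -30.18, -190.12, -1197.73, -7545.67]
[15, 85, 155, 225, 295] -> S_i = 15 + 70*i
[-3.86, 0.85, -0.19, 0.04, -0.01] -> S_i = -3.86*(-0.22)^i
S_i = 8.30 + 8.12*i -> [8.3, 16.42, 24.54, 32.66, 40.78]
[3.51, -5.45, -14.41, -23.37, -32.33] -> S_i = 3.51 + -8.96*i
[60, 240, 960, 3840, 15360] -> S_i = 60*4^i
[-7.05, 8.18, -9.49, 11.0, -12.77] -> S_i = -7.05*(-1.16)^i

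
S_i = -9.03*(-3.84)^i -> [-9.03, 34.68, -133.15, 511.31, -1963.42]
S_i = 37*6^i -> [37, 222, 1332, 7992, 47952]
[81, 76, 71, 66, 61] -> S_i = 81 + -5*i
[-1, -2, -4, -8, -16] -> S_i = -1*2^i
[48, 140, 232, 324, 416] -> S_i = 48 + 92*i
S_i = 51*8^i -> [51, 408, 3264, 26112, 208896]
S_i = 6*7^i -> [6, 42, 294, 2058, 14406]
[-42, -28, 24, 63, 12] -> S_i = Random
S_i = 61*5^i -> [61, 305, 1525, 7625, 38125]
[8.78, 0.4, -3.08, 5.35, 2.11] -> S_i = Random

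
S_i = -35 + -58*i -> [-35, -93, -151, -209, -267]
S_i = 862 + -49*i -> [862, 813, 764, 715, 666]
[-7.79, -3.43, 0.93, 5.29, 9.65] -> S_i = -7.79 + 4.36*i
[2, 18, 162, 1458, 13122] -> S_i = 2*9^i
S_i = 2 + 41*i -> [2, 43, 84, 125, 166]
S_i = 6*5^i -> [6, 30, 150, 750, 3750]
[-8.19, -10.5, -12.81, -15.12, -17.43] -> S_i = -8.19 + -2.31*i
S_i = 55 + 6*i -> [55, 61, 67, 73, 79]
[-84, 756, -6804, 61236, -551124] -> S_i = -84*-9^i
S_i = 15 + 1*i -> [15, 16, 17, 18, 19]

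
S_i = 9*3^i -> [9, 27, 81, 243, 729]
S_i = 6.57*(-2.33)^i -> [6.57, -15.31, 35.67, -83.11, 193.64]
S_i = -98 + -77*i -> [-98, -175, -252, -329, -406]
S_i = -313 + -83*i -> [-313, -396, -479, -562, -645]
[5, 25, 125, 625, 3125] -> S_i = 5*5^i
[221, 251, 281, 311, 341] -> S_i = 221 + 30*i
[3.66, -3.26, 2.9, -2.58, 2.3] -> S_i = 3.66*(-0.89)^i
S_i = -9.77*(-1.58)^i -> [-9.77, 15.44, -24.39, 38.54, -60.89]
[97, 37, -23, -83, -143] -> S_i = 97 + -60*i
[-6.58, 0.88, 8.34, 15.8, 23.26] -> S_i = -6.58 + 7.46*i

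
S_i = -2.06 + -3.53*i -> [-2.06, -5.59, -9.12, -12.65, -16.18]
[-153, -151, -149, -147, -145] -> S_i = -153 + 2*i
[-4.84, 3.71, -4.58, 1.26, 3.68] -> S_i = Random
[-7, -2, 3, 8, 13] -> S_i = -7 + 5*i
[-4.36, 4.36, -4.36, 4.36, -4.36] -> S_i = -4.36*(-1.00)^i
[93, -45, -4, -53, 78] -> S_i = Random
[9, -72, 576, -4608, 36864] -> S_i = 9*-8^i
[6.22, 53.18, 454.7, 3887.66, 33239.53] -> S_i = 6.22*8.55^i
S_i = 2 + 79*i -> [2, 81, 160, 239, 318]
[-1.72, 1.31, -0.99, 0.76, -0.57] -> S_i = -1.72*(-0.76)^i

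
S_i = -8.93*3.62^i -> [-8.93, -32.33, -117.02, -423.62, -1533.51]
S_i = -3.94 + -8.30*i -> [-3.94, -12.24, -20.54, -28.84, -37.14]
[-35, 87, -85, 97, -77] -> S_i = Random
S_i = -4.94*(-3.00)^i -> [-4.94, 14.82, -44.46, 133.38, -400.14]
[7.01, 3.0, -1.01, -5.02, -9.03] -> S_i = 7.01 + -4.01*i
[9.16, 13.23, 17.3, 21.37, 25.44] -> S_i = 9.16 + 4.07*i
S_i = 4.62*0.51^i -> [4.62, 2.36, 1.2, 0.61, 0.31]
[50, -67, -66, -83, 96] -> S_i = Random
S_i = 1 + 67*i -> [1, 68, 135, 202, 269]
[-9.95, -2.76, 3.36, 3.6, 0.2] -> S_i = Random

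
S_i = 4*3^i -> [4, 12, 36, 108, 324]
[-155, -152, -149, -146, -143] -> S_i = -155 + 3*i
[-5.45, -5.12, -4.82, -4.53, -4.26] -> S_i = -5.45*0.94^i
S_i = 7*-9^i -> [7, -63, 567, -5103, 45927]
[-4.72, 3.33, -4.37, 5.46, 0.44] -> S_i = Random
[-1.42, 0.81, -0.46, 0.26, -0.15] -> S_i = -1.42*(-0.57)^i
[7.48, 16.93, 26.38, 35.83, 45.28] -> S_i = 7.48 + 9.45*i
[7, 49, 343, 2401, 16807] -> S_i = 7*7^i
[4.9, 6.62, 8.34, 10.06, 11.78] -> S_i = 4.90 + 1.72*i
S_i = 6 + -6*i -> [6, 0, -6, -12, -18]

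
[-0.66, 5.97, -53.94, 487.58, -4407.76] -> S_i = -0.66*(-9.04)^i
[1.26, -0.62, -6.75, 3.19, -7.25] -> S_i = Random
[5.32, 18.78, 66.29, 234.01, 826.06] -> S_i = 5.32*3.53^i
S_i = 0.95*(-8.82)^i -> [0.95, -8.38, 73.9, -651.82, 5749.07]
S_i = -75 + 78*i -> [-75, 3, 81, 159, 237]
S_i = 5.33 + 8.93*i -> [5.33, 14.26, 23.19, 32.12, 41.05]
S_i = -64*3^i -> [-64, -192, -576, -1728, -5184]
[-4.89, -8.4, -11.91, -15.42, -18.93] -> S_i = -4.89 + -3.51*i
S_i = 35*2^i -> [35, 70, 140, 280, 560]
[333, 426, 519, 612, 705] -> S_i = 333 + 93*i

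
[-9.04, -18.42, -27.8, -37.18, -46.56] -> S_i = -9.04 + -9.38*i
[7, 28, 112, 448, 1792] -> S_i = 7*4^i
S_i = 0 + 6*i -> [0, 6, 12, 18, 24]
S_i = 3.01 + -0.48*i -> [3.01, 2.53, 2.05, 1.57, 1.09]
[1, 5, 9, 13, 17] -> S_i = 1 + 4*i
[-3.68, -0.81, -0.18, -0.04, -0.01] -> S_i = -3.68*0.22^i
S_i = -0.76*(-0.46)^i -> [-0.76, 0.35, -0.16, 0.07, -0.03]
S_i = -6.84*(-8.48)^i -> [-6.84, 58.0, -491.87, 4171.03, -35370.36]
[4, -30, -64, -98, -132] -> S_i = 4 + -34*i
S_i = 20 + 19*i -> [20, 39, 58, 77, 96]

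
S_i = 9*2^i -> [9, 18, 36, 72, 144]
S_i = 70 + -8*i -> [70, 62, 54, 46, 38]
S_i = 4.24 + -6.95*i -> [4.24, -2.71, -9.66, -16.61, -23.56]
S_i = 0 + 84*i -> [0, 84, 168, 252, 336]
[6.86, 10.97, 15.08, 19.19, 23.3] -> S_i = 6.86 + 4.11*i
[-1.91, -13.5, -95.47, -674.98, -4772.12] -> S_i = -1.91*7.07^i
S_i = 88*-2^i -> [88, -176, 352, -704, 1408]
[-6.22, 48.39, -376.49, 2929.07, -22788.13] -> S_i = -6.22*(-7.78)^i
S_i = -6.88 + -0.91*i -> [-6.88, -7.79, -8.7, -9.61, -10.52]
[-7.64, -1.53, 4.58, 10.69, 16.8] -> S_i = -7.64 + 6.11*i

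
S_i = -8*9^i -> [-8, -72, -648, -5832, -52488]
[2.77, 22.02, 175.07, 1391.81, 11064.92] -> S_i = 2.77*7.95^i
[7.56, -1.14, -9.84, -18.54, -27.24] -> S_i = 7.56 + -8.70*i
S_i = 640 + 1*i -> [640, 641, 642, 643, 644]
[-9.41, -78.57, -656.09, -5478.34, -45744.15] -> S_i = -9.41*8.35^i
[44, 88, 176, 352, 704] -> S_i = 44*2^i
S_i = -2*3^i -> [-2, -6, -18, -54, -162]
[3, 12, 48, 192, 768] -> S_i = 3*4^i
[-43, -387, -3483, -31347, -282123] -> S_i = -43*9^i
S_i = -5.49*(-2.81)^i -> [-5.49, 15.43, -43.35, 121.81, -342.29]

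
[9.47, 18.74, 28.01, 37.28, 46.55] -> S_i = 9.47 + 9.27*i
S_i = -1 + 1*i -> [-1, 0, 1, 2, 3]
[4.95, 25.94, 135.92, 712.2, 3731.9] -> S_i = 4.95*5.24^i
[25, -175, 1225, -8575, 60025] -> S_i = 25*-7^i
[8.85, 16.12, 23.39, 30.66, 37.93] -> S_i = 8.85 + 7.27*i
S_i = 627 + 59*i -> [627, 686, 745, 804, 863]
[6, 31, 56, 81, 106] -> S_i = 6 + 25*i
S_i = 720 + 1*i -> [720, 721, 722, 723, 724]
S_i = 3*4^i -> [3, 12, 48, 192, 768]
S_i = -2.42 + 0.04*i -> [-2.42, -2.38, -2.34, -2.3, -2.26]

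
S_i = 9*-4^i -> [9, -36, 144, -576, 2304]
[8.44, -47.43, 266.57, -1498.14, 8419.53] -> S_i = 8.44*(-5.62)^i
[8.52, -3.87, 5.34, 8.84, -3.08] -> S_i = Random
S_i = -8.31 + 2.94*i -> [-8.31, -5.37, -2.43, 0.51, 3.45]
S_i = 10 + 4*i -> [10, 14, 18, 22, 26]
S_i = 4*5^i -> [4, 20, 100, 500, 2500]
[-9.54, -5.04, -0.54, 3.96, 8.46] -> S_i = -9.54 + 4.50*i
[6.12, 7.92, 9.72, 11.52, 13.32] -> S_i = 6.12 + 1.80*i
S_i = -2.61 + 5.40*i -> [-2.61, 2.79, 8.19, 13.59, 18.99]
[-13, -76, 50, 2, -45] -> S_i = Random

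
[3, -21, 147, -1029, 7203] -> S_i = 3*-7^i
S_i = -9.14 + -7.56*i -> [-9.14, -16.7, -24.26, -31.82, -39.38]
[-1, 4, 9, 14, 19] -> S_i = -1 + 5*i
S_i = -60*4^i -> [-60, -240, -960, -3840, -15360]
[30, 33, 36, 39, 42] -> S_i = 30 + 3*i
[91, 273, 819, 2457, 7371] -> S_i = 91*3^i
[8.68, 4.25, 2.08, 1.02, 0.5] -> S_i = 8.68*0.49^i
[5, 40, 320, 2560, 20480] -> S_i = 5*8^i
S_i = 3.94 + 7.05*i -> [3.94, 10.99, 18.04, 25.09, 32.14]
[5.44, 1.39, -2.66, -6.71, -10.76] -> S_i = 5.44 + -4.05*i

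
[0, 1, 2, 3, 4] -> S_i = 0 + 1*i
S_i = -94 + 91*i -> [-94, -3, 88, 179, 270]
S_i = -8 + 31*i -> [-8, 23, 54, 85, 116]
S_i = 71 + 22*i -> [71, 93, 115, 137, 159]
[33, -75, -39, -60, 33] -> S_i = Random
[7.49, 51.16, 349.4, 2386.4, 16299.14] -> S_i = 7.49*6.83^i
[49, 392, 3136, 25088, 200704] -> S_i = 49*8^i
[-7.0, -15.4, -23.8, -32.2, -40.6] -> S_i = -7.00 + -8.40*i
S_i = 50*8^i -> [50, 400, 3200, 25600, 204800]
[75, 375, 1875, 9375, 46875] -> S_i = 75*5^i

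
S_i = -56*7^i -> [-56, -392, -2744, -19208, -134456]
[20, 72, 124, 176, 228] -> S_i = 20 + 52*i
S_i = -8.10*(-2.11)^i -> [-8.1, 17.09, -36.06, 76.09, -160.55]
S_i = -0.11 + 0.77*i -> [-0.11, 0.66, 1.43, 2.2, 2.97]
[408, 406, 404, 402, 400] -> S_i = 408 + -2*i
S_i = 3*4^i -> [3, 12, 48, 192, 768]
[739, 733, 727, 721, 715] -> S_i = 739 + -6*i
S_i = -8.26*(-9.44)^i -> [-8.26, 77.97, -736.08, 6948.58, -65594.59]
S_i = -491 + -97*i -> [-491, -588, -685, -782, -879]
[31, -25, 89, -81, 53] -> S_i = Random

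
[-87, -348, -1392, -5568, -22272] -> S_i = -87*4^i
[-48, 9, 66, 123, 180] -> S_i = -48 + 57*i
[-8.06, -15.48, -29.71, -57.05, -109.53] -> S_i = -8.06*1.92^i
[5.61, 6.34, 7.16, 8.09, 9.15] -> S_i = 5.61*1.13^i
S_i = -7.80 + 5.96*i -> [-7.8, -1.84, 4.12, 10.08, 16.04]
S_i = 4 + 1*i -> [4, 5, 6, 7, 8]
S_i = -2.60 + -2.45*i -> [-2.6, -5.05, -7.5, -9.95, -12.4]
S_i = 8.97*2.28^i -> [8.97, 20.45, 46.63, 106.32, 242.4]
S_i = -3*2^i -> [-3, -6, -12, -24, -48]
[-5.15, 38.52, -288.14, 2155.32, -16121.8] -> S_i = -5.15*(-7.48)^i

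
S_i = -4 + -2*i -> [-4, -6, -8, -10, -12]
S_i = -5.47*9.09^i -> [-5.47, -49.72, -451.98, -4108.46, -37345.89]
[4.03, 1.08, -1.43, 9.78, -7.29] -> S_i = Random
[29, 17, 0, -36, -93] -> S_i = Random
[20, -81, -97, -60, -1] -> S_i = Random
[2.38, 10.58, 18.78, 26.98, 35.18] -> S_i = 2.38 + 8.20*i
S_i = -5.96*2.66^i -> [-5.96, -15.85, -42.17, -112.17, -298.38]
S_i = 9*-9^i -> [9, -81, 729, -6561, 59049]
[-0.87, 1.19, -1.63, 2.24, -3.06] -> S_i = -0.87*(-1.37)^i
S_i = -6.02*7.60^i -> [-6.02, -45.75, -347.72, -2642.64, -20084.03]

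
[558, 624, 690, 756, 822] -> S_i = 558 + 66*i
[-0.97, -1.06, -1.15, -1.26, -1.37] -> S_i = -0.97*1.09^i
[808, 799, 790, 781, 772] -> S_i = 808 + -9*i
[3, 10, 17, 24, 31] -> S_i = 3 + 7*i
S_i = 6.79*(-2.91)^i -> [6.79, -19.76, 57.5, -167.32, 486.9]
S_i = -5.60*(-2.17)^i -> [-5.6, 12.15, -26.37, 57.22, -124.17]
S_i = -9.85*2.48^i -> [-9.85, -24.43, -60.58, -150.24, -372.6]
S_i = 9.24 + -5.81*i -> [9.24, 3.43, -2.38, -8.19, -14.0]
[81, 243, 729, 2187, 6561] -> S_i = 81*3^i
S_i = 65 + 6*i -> [65, 71, 77, 83, 89]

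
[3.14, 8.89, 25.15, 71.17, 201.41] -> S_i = 3.14*2.83^i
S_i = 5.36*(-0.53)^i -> [5.36, -2.84, 1.51, -0.8, 0.42]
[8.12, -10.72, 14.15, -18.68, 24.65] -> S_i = 8.12*(-1.32)^i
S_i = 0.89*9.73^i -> [0.89, 8.66, 84.26, 819.84, 7977.03]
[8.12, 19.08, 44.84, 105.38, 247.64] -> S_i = 8.12*2.35^i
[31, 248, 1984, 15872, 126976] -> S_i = 31*8^i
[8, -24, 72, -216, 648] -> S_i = 8*-3^i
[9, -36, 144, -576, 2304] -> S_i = 9*-4^i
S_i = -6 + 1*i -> [-6, -5, -4, -3, -2]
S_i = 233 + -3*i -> [233, 230, 227, 224, 221]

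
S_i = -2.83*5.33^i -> [-2.83, -15.08, -80.4, -428.52, -2284.0]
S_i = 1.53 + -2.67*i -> [1.53, -1.14, -3.81, -6.48, -9.15]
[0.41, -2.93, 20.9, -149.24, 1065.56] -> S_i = 0.41*(-7.14)^i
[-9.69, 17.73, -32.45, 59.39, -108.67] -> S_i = -9.69*(-1.83)^i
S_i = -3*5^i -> [-3, -15, -75, -375, -1875]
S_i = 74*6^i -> [74, 444, 2664, 15984, 95904]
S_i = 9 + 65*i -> [9, 74, 139, 204, 269]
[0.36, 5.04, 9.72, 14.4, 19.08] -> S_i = 0.36 + 4.68*i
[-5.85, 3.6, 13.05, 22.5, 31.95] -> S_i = -5.85 + 9.45*i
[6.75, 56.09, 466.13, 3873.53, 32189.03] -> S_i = 6.75*8.31^i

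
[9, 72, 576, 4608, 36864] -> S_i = 9*8^i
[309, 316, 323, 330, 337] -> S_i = 309 + 7*i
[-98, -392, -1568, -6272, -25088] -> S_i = -98*4^i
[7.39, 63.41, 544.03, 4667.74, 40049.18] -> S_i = 7.39*8.58^i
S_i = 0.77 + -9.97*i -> [0.77, -9.2, -19.17, -29.14, -39.11]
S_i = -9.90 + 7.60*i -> [-9.9, -2.3, 5.3, 12.9, 20.5]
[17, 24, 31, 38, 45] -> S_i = 17 + 7*i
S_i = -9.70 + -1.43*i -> [-9.7, -11.13, -12.56, -13.99, -15.42]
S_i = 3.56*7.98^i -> [3.56, 28.41, 226.7, 1809.08, 14436.49]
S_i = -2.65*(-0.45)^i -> [-2.65, 1.19, -0.54, 0.24, -0.11]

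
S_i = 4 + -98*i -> [4, -94, -192, -290, -388]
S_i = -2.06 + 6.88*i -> [-2.06, 4.82, 11.7, 18.58, 25.46]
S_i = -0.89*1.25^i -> [-0.89, -1.11, -1.39, -1.74, -2.17]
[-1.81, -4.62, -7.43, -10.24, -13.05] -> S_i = -1.81 + -2.81*i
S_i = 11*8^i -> [11, 88, 704, 5632, 45056]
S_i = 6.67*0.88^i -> [6.67, 5.87, 5.17, 4.55, 4.0]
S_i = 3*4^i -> [3, 12, 48, 192, 768]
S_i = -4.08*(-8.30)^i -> [-4.08, 33.86, -281.07, 2332.89, -19362.99]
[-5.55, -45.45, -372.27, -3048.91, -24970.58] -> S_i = -5.55*8.19^i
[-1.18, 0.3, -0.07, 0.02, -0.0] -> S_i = -1.18*(-0.25)^i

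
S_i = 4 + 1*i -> [4, 5, 6, 7, 8]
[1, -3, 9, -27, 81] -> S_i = 1*-3^i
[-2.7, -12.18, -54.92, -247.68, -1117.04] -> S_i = -2.70*4.51^i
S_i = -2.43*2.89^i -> [-2.43, -7.02, -20.3, -58.65, -169.51]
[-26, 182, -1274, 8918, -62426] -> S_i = -26*-7^i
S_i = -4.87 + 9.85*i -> [-4.87, 4.98, 14.83, 24.68, 34.53]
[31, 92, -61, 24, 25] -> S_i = Random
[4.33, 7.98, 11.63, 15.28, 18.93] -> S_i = 4.33 + 3.65*i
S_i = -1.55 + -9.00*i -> [-1.55, -10.55, -19.55, -28.55, -37.55]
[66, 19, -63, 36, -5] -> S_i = Random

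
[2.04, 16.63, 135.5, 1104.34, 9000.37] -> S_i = 2.04*8.15^i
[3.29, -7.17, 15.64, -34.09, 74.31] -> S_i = 3.29*(-2.18)^i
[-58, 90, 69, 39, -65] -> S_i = Random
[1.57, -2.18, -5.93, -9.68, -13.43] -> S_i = 1.57 + -3.75*i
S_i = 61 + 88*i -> [61, 149, 237, 325, 413]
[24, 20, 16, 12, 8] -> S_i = 24 + -4*i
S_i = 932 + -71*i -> [932, 861, 790, 719, 648]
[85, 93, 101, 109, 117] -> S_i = 85 + 8*i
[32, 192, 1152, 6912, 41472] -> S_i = 32*6^i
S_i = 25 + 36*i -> [25, 61, 97, 133, 169]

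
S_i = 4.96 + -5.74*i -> [4.96, -0.78, -6.52, -12.26, -18.0]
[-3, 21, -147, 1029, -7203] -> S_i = -3*-7^i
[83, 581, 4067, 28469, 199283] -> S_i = 83*7^i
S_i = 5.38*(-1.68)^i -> [5.38, -9.04, 15.18, -25.51, 42.86]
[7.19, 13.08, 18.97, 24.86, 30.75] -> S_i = 7.19 + 5.89*i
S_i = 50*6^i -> [50, 300, 1800, 10800, 64800]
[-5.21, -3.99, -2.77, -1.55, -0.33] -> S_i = -5.21 + 1.22*i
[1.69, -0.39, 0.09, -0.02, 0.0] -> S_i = 1.69*(-0.23)^i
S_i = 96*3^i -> [96, 288, 864, 2592, 7776]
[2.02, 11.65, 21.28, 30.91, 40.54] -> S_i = 2.02 + 9.63*i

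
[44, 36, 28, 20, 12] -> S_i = 44 + -8*i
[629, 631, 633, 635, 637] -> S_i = 629 + 2*i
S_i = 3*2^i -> [3, 6, 12, 24, 48]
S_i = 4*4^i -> [4, 16, 64, 256, 1024]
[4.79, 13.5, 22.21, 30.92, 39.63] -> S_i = 4.79 + 8.71*i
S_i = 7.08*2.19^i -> [7.08, 15.51, 33.96, 74.36, 162.86]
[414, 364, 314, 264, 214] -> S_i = 414 + -50*i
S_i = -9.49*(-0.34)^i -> [-9.49, 3.23, -1.1, 0.37, -0.13]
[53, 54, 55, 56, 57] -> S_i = 53 + 1*i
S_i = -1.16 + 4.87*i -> [-1.16, 3.71, 8.58, 13.45, 18.32]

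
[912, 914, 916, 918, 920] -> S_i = 912 + 2*i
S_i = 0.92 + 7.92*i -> [0.92, 8.84, 16.76, 24.68, 32.6]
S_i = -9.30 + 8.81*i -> [-9.3, -0.49, 8.32, 17.13, 25.94]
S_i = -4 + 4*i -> [-4, 0, 4, 8, 12]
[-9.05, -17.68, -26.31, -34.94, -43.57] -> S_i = -9.05 + -8.63*i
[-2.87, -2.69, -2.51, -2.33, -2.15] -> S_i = -2.87 + 0.18*i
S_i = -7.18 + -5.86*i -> [-7.18, -13.04, -18.9, -24.76, -30.62]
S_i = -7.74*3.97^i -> [-7.74, -30.73, -121.99, -484.3, -1922.66]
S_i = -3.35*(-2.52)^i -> [-3.35, 8.44, -21.27, 53.61, -135.1]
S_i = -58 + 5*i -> [-58, -53, -48, -43, -38]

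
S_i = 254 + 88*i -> [254, 342, 430, 518, 606]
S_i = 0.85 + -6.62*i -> [0.85, -5.77, -12.39, -19.01, -25.63]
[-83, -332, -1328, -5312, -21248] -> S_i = -83*4^i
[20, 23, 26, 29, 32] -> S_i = 20 + 3*i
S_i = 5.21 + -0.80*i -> [5.21, 4.41, 3.61, 2.81, 2.01]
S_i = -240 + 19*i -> [-240, -221, -202, -183, -164]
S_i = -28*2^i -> [-28, -56, -112, -224, -448]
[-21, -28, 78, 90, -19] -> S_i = Random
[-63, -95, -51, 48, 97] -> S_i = Random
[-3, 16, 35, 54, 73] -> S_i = -3 + 19*i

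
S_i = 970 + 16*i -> [970, 986, 1002, 1018, 1034]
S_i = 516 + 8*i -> [516, 524, 532, 540, 548]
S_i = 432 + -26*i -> [432, 406, 380, 354, 328]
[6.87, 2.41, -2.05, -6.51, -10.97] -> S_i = 6.87 + -4.46*i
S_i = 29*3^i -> [29, 87, 261, 783, 2349]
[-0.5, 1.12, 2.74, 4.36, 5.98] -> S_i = -0.50 + 1.62*i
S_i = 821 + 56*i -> [821, 877, 933, 989, 1045]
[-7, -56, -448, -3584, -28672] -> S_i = -7*8^i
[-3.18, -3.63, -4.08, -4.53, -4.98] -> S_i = -3.18 + -0.45*i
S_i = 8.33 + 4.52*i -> [8.33, 12.85, 17.37, 21.89, 26.41]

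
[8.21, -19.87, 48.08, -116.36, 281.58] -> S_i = 8.21*(-2.42)^i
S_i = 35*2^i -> [35, 70, 140, 280, 560]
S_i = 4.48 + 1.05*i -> [4.48, 5.53, 6.58, 7.63, 8.68]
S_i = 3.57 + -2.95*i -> [3.57, 0.62, -2.33, -5.28, -8.23]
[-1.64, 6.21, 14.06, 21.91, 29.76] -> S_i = -1.64 + 7.85*i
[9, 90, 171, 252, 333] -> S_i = 9 + 81*i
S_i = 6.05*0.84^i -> [6.05, 5.08, 4.27, 3.59, 3.01]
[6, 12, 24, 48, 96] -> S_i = 6*2^i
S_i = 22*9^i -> [22, 198, 1782, 16038, 144342]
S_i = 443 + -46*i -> [443, 397, 351, 305, 259]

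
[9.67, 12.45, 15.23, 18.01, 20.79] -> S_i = 9.67 + 2.78*i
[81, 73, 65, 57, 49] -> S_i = 81 + -8*i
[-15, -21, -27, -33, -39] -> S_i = -15 + -6*i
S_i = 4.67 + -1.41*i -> [4.67, 3.26, 1.85, 0.44, -0.97]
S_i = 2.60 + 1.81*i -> [2.6, 4.41, 6.22, 8.03, 9.84]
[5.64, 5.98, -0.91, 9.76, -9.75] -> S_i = Random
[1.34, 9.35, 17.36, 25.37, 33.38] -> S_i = 1.34 + 8.01*i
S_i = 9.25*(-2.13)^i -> [9.25, -19.7, 41.97, -89.39, 190.4]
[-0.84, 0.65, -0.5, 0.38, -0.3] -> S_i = -0.84*(-0.77)^i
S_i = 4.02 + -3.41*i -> [4.02, 0.61, -2.8, -6.21, -9.62]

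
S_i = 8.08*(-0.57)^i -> [8.08, -4.61, 2.63, -1.5, 0.85]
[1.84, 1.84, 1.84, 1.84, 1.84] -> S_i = 1.84 + 0.00*i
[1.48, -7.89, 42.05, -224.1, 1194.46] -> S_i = 1.48*(-5.33)^i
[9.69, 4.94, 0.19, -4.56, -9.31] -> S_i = 9.69 + -4.75*i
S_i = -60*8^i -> [-60, -480, -3840, -30720, -245760]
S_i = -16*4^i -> [-16, -64, -256, -1024, -4096]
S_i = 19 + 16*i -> [19, 35, 51, 67, 83]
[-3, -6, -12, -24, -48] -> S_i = -3*2^i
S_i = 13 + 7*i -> [13, 20, 27, 34, 41]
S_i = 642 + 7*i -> [642, 649, 656, 663, 670]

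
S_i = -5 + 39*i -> [-5, 34, 73, 112, 151]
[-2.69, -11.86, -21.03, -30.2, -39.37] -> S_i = -2.69 + -9.17*i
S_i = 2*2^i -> [2, 4, 8, 16, 32]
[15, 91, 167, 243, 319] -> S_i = 15 + 76*i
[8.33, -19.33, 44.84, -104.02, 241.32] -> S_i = 8.33*(-2.32)^i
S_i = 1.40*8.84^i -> [1.4, 12.38, 109.4, 967.13, 8549.43]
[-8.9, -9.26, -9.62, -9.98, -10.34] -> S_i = -8.90 + -0.36*i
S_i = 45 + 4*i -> [45, 49, 53, 57, 61]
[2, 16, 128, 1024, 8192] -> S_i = 2*8^i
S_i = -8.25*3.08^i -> [-8.25, -25.41, -78.26, -241.05, -742.43]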